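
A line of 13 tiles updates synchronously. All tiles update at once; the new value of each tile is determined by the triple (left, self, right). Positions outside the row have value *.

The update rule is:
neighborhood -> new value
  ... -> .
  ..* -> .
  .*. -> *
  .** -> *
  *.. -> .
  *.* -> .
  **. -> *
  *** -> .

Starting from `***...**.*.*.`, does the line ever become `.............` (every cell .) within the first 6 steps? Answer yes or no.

no

..*...**.*.*.
..*...**.*.*.  (fixed point — unchanged through step 6)
step 6 is ..*...**.*.*., still not uniform .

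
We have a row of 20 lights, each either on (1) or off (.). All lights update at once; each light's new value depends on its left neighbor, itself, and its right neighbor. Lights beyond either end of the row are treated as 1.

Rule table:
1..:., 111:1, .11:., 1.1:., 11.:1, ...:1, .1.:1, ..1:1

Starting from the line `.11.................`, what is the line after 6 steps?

..1.1111111111111111
.11..111111111111111
..1.1.11111111111111
.11.1..1111111111111
..1.1.1.111111111111
.11.1.1..11111111111

.11.1.1..11111111111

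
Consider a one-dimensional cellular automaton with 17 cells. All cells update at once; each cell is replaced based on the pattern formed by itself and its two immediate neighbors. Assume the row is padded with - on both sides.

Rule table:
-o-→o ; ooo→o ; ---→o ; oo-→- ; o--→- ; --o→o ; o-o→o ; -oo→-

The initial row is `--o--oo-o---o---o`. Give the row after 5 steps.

oo-oo-ooo-oooo--o

ooo-o--oo-ooo-ooo
-o-oo-o--o-o-o-o-
ooo--oo-oooooooo-
-o--o--o-oooooo--
oo-oo-ooo-oooo--o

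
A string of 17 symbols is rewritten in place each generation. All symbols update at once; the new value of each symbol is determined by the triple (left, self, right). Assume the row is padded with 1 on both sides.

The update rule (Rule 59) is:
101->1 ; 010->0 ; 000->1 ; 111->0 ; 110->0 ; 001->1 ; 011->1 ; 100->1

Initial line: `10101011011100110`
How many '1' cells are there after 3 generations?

01010110110011101
10101101101110011
01011011011001110
count of 1: 10

10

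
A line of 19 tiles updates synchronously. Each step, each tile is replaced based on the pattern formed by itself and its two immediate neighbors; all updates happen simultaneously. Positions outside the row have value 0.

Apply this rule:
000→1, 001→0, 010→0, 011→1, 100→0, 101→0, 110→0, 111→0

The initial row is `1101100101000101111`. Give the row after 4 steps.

1000000111000100000

1001000000010001000
0000011111000100011
1111010000010001010
1000000111000100000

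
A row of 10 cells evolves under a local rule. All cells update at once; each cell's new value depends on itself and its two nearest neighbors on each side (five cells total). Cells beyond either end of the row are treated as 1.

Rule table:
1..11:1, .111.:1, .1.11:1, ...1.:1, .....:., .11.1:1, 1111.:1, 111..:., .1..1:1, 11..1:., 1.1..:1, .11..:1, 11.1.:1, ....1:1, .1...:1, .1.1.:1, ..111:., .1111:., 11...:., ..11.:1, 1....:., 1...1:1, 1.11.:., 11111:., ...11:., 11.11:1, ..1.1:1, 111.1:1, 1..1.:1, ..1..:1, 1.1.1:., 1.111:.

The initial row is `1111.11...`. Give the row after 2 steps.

..111.1.1.
.1.111.1.1

.1.111.1.1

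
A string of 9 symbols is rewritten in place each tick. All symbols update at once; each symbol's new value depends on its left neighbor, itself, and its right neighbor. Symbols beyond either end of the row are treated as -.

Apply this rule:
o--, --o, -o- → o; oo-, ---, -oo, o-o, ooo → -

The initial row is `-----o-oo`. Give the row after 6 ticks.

----oo---
---o--o--
--oooooo-
-o------o
ooo----oo
---o--o--

---o--o--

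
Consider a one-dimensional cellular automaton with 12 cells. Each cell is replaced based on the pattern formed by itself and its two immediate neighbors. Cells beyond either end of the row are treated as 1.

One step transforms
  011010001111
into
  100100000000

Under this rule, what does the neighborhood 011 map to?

At position 1 the neighborhood is 011; the next row has 0 there.

0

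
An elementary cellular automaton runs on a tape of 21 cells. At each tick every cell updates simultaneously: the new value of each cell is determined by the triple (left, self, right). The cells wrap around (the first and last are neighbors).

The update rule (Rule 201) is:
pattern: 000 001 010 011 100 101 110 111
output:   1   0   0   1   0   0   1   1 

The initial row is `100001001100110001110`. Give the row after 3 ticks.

001101101100110101110

tick 1: 001100001100110101110
tick 2: 101101101100110001110
tick 3: 001101101100110101110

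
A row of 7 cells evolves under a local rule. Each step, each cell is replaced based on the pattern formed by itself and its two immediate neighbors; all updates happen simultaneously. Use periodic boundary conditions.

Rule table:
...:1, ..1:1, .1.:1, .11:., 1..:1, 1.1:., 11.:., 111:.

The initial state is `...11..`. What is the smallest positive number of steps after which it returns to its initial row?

2

111..11
...11..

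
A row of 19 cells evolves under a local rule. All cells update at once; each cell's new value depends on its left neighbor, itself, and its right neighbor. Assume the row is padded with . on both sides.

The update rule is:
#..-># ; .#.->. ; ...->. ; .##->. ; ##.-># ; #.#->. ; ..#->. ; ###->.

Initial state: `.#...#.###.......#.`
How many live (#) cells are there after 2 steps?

3

..#......##.......#
...#......##.......
count of #: 3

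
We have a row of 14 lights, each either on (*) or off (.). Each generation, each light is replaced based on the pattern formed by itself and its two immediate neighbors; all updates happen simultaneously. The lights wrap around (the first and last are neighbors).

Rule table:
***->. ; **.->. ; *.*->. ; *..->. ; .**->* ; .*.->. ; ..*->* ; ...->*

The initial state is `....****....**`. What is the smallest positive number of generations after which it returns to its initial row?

14

generation 1: .****....****.
generation 2: **....****....
generation 3: *..****....***
generation 4: ..**....****..
generation 5: ***..****....*
generation 6: ....**....****
generation 7: .****..****...
generation 8: **....**....**
generation 9: ...****..****.
generation 10: ****....**....
generation 11: *....****..***
generation 12: ..****....**..
generation 13: ***....****..*
generation 14: ....****....**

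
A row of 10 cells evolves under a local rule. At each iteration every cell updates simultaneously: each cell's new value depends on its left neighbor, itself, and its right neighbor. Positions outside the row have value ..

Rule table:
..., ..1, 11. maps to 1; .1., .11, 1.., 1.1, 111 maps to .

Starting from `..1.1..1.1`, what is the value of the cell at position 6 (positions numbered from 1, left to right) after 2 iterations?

1

11....1...
.1.111..11
position 6 holds 1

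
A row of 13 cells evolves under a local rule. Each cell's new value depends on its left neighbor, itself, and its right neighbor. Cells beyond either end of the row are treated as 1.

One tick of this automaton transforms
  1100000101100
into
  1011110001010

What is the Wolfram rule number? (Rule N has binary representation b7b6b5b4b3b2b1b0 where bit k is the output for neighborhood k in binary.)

position 0: 111 → 1  (bit 7 = 1)
position 1: 110 → 0  (bit 6 = 0)
position 8: 101 → 0  (bit 5 = 0)
position 2: 100 → 1  (bit 4 = 1)
position 9: 011 → 1  (bit 3 = 1)
position 7: 010 → 0  (bit 2 = 0)
position 6: 001 → 0  (bit 1 = 0)
position 3: 000 → 1  (bit 0 = 1)
bits b7..b0 = 10011001 = 153

153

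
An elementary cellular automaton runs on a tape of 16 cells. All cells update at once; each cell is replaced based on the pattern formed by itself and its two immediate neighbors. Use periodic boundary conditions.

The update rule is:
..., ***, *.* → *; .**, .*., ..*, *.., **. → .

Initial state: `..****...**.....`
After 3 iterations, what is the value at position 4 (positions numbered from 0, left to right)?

*

*..**..*....****
.........**..***
.*******......*.
position 4 holds *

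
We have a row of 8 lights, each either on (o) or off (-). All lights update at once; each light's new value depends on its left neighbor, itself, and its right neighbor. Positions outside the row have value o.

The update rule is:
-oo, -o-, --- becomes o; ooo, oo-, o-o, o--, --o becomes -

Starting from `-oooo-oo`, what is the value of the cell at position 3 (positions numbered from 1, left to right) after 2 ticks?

tick 1: -o----o-
tick 2: -o-oo-o-
position 3 holds -

-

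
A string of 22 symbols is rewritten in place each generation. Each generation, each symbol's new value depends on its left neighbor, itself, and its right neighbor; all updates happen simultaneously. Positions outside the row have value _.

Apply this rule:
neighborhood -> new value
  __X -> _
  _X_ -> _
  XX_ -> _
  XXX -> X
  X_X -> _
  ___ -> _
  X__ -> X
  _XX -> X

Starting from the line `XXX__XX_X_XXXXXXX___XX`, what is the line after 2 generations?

X_____X___XXXXX___X__X

XX_X_X____XXXXXX_X__X_
X_____X___XXXXX___X__X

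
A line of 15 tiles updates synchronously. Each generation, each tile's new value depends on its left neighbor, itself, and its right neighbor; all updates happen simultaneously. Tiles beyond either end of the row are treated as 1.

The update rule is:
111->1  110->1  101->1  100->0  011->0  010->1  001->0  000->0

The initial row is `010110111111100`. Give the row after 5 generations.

111011011111100
111101101111100
111110110111100
111111011011100
111111101101100

111111101101100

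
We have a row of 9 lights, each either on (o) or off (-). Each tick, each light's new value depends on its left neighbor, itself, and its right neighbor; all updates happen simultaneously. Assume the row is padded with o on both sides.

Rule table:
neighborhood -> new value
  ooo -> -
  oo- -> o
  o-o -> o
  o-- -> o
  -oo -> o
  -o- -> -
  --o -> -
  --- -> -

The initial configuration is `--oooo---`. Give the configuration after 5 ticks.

tick 1: o-o--oo--
tick 2: oo-o-ooo-
tick 3: -oo-oo-oo
tick 4: oooooooo-
tick 5: -------oo

-------oo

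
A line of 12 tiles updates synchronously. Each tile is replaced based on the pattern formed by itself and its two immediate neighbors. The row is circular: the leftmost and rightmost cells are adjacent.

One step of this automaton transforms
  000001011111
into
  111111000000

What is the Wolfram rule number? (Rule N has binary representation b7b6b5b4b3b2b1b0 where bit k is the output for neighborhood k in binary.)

23

position 8: 111 → 0  (bit 7 = 0)
position 11: 110 → 0  (bit 6 = 0)
position 6: 101 → 0  (bit 5 = 0)
position 0: 100 → 1  (bit 4 = 1)
position 7: 011 → 0  (bit 3 = 0)
position 5: 010 → 1  (bit 2 = 1)
position 4: 001 → 1  (bit 1 = 1)
position 1: 000 → 1  (bit 0 = 1)
bits b7..b0 = 00010111 = 23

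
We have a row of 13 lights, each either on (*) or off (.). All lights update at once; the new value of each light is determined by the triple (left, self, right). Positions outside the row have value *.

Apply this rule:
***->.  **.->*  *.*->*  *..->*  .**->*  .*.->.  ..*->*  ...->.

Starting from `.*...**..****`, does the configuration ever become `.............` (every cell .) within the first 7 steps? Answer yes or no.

yes

*.*.******...
**.**....**.*
.*****..*****
**...****....
.**.**..**..*
*************
.............
all cells are . at step 7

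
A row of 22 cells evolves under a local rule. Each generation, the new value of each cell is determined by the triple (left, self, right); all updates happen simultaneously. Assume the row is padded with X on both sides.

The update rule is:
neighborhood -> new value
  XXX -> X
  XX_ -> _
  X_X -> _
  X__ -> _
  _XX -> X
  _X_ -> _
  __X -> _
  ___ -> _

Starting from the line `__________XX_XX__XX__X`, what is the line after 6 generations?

_____________________X

__________X__X___X___X
_____________________X
_____________________X  (fixed point — unchanged through generation 6)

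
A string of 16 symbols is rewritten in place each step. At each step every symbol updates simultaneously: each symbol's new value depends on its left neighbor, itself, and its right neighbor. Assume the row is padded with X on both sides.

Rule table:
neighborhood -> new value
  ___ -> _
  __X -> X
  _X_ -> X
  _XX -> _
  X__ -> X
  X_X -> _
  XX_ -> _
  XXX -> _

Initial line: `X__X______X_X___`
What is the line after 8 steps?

step 1: _XXXX____XX_XX_X
step 2: _____X__X_______
step 3: X___XXXXXX_____X
step 4: _X_X______X___X_
step 5: _X_XX____XXX_XX_
step 6: _X___X__X_______
step 7: _XX_XXXXXX_____X
step 8: __________X___X_

__________X___X_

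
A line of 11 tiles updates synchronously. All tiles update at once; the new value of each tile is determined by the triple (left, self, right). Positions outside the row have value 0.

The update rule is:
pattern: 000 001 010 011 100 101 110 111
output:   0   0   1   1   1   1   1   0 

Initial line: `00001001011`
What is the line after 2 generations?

00001111001

generation 1: 00001101111
generation 2: 00001111001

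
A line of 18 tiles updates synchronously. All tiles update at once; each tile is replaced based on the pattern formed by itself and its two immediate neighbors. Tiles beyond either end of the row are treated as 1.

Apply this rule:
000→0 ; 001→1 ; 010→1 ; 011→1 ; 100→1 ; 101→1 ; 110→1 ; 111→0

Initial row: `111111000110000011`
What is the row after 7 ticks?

000001101111000110
100011111001101111
110110001111111000
011111011000001101
110001111100011111
011011000110110000
111111101111111001

111111101111111001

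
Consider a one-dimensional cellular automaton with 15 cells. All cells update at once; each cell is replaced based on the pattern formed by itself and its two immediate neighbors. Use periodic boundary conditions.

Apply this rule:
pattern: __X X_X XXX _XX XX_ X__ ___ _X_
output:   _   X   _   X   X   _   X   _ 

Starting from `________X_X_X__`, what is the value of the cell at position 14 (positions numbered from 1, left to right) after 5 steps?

step 1: XXXXXXX__X_X__X
step 2: ______X___X___X
step 3: _XXXX___X___X__
step 4: _X__X_X___X___X
step 5: X____X__X___X__
position 14 holds _

_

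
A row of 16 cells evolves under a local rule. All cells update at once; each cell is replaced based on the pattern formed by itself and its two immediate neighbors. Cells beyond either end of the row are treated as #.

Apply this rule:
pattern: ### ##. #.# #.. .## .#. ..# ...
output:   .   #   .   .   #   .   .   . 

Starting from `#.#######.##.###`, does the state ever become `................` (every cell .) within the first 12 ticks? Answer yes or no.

no

#.#.....#.##.#..
#.........##....
#.........##....  (fixed point — unchanged through tick 12)
tick 12 is #.........##...., still not uniform .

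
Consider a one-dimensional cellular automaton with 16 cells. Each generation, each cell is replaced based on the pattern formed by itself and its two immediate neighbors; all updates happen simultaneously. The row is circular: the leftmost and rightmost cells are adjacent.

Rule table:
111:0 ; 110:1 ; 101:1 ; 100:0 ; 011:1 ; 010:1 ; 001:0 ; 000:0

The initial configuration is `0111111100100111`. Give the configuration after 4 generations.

1100000100100101
0100000100100111
1100000100100101  (repeats generation 1; period 2)
generation 4: 0100000100100111

0100000100100111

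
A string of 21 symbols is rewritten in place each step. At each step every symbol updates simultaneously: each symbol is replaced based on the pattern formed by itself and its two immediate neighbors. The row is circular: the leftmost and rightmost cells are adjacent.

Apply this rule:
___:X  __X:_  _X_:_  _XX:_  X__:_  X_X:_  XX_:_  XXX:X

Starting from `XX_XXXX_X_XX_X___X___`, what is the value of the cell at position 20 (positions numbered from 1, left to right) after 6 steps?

_

____XX_________X___X_
XXX____XXXXXXX___X___
_X__XX__XXXXX__X___X_
_________XXX_____X___
XXXXXXXX__X__XXX___XX
XXXXXXX_______X__X__X
position 20 holds _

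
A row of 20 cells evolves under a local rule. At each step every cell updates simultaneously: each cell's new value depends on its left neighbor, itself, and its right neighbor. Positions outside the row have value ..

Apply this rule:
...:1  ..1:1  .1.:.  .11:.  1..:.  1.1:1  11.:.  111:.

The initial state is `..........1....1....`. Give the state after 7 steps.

1111111111..111..111
...........1....1...
11111111111..111..11
............1....1..
111111111111..111..1
.............1....1.
1111111111111..111..

1111111111111..111..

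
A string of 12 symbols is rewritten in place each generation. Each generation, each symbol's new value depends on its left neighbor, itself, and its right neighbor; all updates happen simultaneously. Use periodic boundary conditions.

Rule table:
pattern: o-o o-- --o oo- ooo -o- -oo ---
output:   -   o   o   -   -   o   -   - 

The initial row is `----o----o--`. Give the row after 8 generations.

---ooo--ooo-
--o---oo---o
oooo-o--o-oo
-----oooo---
----o----o--  (repeats generation 0; period 5)
generation 8: oooo-o--o-oo

oooo-o--o-oo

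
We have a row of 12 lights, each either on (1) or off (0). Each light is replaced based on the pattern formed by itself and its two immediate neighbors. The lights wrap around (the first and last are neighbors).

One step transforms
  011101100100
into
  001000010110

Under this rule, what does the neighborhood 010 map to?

1

At position 9 the neighborhood is 010; the next row has 1 there.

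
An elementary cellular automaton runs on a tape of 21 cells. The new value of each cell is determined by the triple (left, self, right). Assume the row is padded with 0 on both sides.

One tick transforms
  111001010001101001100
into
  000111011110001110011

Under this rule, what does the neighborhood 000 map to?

1

At position 9 the neighborhood is 000; the next row has 1 there.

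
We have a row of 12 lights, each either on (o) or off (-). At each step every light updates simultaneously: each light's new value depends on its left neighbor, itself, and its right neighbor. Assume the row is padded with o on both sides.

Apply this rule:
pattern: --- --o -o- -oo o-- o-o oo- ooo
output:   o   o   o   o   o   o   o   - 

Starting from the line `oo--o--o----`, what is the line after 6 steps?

-ooooooooooo
oo----------
-ooooooooooo  (repeats step 1; period 2)
step 6: oo----------

oo----------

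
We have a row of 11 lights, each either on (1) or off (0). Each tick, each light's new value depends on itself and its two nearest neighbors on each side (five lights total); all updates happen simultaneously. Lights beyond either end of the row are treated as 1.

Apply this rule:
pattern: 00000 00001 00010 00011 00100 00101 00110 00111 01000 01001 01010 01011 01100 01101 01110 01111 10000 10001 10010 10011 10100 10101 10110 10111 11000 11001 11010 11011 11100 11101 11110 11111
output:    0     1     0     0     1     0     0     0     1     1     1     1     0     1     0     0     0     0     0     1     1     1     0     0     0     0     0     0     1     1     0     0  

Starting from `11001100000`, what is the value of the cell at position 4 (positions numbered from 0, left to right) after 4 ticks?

tick 1: 01010000010
tick 2: 01111001001
tick 3: 00001001110
tick 4: 00101110010
position 4 holds 1

1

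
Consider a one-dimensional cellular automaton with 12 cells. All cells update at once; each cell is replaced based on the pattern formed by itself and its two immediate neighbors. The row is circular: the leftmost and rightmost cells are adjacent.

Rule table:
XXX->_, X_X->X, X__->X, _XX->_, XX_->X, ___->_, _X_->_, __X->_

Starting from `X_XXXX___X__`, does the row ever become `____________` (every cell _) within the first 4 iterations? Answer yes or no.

_X___XX___X_
__X___XX___X
X__X___XX___
_X__X___XX__
iteration 4 is _X__X___XX__, still not uniform _

no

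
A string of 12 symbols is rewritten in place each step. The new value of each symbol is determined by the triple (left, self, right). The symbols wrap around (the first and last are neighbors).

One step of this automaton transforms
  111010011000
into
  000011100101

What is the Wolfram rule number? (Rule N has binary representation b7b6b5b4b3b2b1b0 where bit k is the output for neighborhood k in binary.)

position 1: 111 → 0  (bit 7 = 0)
position 2: 110 → 0  (bit 6 = 0)
position 3: 101 → 0  (bit 5 = 0)
position 5: 100 → 1  (bit 4 = 1)
position 0: 011 → 0  (bit 3 = 0)
position 4: 010 → 1  (bit 2 = 1)
position 6: 001 → 1  (bit 1 = 1)
position 10: 000 → 0  (bit 0 = 0)
bits b7..b0 = 00010110 = 22

22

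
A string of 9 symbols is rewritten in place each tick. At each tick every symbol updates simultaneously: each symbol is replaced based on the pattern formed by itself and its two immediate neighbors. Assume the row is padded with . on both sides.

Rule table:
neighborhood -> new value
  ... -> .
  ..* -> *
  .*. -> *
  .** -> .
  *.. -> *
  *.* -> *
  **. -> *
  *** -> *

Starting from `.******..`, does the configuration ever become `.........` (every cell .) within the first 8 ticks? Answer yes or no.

no

*.******.
**.******
.**.*****
*.**.****
**.**.***
.**.**.**
*.**.**.*
**.**.***
tick 8 is **.**.***, still not uniform .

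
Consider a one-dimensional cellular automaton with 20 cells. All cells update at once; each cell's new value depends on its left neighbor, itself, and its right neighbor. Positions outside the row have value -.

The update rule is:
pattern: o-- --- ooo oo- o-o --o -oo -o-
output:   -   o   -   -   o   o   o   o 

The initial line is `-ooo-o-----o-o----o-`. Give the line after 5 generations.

oo--oo-ooooooo-oooo-
o--oo-oo------oo----
o-oo-oo--oooooo--ooo
ooo-oo--oo------oo--
o--oo--oo--oooooo--o

o--oo--oo--oooooo--o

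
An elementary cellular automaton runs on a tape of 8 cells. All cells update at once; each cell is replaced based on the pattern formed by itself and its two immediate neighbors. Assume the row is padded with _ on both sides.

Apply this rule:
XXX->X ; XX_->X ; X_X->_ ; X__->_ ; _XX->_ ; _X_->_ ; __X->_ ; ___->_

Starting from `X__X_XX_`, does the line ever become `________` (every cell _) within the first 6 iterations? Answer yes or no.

yes

iteration 1: ______X_
iteration 2: ________
all cells are _ at iteration 2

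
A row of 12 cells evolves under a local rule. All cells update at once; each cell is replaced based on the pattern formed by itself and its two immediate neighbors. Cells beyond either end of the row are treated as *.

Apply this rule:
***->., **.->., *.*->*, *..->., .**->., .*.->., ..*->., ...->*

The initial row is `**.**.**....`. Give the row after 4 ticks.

*......*....

..*..*...**.
.......*...*
.*****...*..
*......*....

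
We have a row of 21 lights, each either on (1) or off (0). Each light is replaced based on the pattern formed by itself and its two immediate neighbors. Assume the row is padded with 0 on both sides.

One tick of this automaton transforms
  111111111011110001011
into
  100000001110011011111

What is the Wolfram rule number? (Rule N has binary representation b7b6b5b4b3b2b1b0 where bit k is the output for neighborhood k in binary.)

126

position 1: 111 → 0  (bit 7 = 0)
position 8: 110 → 1  (bit 6 = 1)
position 9: 101 → 1  (bit 5 = 1)
position 14: 100 → 1  (bit 4 = 1)
position 0: 011 → 1  (bit 3 = 1)
position 17: 010 → 1  (bit 2 = 1)
position 16: 001 → 1  (bit 1 = 1)
position 15: 000 → 0  (bit 0 = 0)
bits b7..b0 = 01111110 = 126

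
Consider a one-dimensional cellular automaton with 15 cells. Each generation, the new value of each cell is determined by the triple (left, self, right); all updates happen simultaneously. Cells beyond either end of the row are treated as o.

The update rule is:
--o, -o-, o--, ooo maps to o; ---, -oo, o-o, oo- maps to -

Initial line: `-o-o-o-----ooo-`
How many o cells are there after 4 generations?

-o-o-oo---o-o--
-o-o---o-oo-ooo
-o-oo-oo-----oo
-o------o---o-o
count of o: 4

4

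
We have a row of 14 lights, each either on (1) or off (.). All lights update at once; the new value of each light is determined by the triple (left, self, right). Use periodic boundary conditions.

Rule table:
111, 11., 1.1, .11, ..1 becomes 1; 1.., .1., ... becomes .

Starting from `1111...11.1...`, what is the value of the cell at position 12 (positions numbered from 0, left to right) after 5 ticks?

tick 1: 1111..1111...1
tick 2: 1111.11111..11
tick 3: 1111111111.111
tick 4: 11111111111111
tick 5: 11111111111111
position 12 holds 1

1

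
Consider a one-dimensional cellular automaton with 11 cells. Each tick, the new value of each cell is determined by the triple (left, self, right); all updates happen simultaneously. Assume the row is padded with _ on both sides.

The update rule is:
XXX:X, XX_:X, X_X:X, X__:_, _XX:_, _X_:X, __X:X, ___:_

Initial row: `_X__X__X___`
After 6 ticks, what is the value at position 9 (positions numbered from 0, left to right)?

_

XX_XX_XX___
_XX_XX_X___
X_XX_XXX___
XX_XX_XX___  (repeats tick 1; period 3)
tick 6: X_XX_XXX___
position 9 holds _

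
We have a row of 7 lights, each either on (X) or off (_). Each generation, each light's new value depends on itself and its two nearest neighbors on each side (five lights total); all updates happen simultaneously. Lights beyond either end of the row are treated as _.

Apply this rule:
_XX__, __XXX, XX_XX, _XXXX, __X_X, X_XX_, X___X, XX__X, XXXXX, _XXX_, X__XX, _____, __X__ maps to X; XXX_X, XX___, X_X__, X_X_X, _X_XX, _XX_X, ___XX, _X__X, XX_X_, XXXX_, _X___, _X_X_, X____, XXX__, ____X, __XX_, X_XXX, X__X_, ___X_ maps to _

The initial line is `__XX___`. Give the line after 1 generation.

___X__X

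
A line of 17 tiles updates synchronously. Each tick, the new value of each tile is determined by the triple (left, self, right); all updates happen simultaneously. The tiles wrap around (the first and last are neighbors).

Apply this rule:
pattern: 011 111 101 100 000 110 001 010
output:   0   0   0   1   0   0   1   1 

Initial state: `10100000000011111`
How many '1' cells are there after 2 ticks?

00110000000100000
01001000001110000
count of 1: 5

5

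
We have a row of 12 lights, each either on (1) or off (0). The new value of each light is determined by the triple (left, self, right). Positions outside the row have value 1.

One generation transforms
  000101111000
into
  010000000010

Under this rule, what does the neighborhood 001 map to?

At position 2 the neighborhood is 001; the next row has 0 there.

0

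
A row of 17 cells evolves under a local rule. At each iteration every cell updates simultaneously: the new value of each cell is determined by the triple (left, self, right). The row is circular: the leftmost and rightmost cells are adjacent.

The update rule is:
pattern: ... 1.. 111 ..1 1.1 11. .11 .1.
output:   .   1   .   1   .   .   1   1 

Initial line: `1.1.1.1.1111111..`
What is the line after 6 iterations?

1.1.1.1.1......11
..1.1.1.11....11.
.11.1.1.1.1..11.1
.1..1.1.1.1111..1
.1111.1.1.1...111
.1....1.1.11.11..

.1....1.1.11.11..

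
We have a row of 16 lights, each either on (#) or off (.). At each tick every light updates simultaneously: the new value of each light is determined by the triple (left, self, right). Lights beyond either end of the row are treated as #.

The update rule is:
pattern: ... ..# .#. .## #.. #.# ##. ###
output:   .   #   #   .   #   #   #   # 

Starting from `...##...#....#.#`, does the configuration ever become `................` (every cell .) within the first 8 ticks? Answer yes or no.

#.#.##.###..###.
####.##.####.###
#####.##.####.##
######.##.####.#
#######.##.####.
########.##.####
#########.##.###
##########.##.##
tick 8 is ##########.##.##, still not uniform .

no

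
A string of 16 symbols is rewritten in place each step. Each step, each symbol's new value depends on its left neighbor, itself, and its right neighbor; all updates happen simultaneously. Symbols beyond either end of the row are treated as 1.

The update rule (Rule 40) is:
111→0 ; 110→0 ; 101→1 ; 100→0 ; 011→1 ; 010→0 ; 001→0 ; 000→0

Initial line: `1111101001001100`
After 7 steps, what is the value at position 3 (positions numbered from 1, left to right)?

0

0000010000001000
0000000000000000
0000000000000000  (fixed point — unchanged through step 7)
position 3 holds 0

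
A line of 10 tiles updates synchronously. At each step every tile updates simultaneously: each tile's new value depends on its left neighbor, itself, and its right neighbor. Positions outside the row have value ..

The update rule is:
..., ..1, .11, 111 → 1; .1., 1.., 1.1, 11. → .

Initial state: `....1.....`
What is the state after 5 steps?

..1111..1.

1111..1111
111..1111.
11..1111..
1..1111..1
..1111..1.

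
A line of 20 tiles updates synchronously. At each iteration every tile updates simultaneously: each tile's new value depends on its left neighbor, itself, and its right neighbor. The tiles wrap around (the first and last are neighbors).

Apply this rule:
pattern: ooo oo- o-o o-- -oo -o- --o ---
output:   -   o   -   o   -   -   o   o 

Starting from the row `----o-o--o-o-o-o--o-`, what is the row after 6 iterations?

-oooo-oooooooo-oo---

iteration 1: oooo---oo-------oo-o
iteration 2: ---oooo-oooooooo-o--
iteration 3: ooo---o--------o--oo
iteration 4: --oooo-oooooooo-oo--
iteration 5: oo---o--------o--ooo
iteration 6: -oooo-oooooooo-oo---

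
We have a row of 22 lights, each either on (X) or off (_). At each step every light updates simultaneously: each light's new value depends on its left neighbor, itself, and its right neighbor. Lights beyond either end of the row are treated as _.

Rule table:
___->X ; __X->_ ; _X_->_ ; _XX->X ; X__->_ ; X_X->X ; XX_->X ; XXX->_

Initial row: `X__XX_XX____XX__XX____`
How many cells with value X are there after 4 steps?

8

step 1: ___XXXXX_XX_XX__XX_XXX
step 2: XX_X___XXXXXXX__XXXX_X
step 3: XXX__X_X_____X__X__XX_
step 4: X_X___X__XXX_______XX_
count of X: 8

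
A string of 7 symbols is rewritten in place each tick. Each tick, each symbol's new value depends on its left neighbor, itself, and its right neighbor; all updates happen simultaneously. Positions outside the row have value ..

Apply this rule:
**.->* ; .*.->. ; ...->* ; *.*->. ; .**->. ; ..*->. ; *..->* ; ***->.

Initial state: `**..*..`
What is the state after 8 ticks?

..*...*

.**..**
..**..*
*..**..
.*..***
..*...*
*..**..  (repeats tick 3; period 3)
tick 8: ..*...*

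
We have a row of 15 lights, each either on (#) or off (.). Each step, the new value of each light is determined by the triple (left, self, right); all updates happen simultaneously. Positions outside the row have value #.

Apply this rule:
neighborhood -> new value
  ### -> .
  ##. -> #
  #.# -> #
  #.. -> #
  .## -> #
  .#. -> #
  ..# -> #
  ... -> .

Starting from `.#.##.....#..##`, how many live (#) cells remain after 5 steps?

7

step 1: ######...#####.
step 2: .....##.##...##
step 3: #...#######.##.
step 4: ##.##.....#####
step 5: .#####...##....
count of #: 7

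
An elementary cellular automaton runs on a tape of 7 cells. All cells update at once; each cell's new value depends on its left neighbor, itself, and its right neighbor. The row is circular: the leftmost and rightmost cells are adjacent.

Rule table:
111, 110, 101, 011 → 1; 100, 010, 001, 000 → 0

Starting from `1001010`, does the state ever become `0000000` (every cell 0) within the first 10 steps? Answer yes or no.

0000101
0000010
0000000
all cells are 0 at step 3

yes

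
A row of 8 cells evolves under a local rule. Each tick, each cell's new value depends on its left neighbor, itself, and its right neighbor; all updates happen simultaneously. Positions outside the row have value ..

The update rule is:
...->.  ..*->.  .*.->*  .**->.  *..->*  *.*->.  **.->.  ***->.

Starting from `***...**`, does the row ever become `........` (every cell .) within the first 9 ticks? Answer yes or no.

no

...*....
...**...
.....*..
.....**.
.......*
.......*  (fixed point — unchanged through tick 9)
tick 9 is .......*, still not uniform .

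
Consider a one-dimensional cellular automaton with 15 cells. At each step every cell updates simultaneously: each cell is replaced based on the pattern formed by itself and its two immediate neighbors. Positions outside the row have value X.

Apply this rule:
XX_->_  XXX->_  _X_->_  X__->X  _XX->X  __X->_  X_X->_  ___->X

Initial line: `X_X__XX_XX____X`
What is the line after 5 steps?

___X________X_X

step 1: ___X_X__X_XXX_X
step 2: XX____X___X___X
step 3: __XXX__XX__XX_X
step 4: X_X__X_X_X_X__X
step 5: ___X________X_X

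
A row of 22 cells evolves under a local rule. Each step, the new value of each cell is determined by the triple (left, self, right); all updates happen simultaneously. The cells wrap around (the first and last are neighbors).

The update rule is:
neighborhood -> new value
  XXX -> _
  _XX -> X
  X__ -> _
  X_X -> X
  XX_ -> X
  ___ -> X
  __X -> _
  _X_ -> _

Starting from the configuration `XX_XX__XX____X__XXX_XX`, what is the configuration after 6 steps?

_XXXX__XX_XX____X_XXX_
_X__X__XXXXX_XX__XX_X_
_______X___XXXX__XXX__
XXXXXX___X_X__X__X_X_X
_____X_X__X_______X_XX
_XXX__X_____XXXXX__XXX

_XXX__X_____XXXXX__XXX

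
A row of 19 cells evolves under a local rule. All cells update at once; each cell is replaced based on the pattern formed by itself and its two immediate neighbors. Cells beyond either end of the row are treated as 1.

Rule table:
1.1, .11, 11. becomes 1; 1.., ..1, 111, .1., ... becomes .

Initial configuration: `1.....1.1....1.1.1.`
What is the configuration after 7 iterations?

1..................

1......1......1.1.1
1..............1.11
1...............11.
1...............111
1...............1..
1..................
1..................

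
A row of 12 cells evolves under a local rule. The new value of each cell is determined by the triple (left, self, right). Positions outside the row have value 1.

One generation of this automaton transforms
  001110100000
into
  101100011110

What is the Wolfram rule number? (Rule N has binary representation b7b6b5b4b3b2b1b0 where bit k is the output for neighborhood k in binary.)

153

position 3: 111 → 1  (bit 7 = 1)
position 4: 110 → 0  (bit 6 = 0)
position 5: 101 → 0  (bit 5 = 0)
position 0: 100 → 1  (bit 4 = 1)
position 2: 011 → 1  (bit 3 = 1)
position 6: 010 → 0  (bit 2 = 0)
position 1: 001 → 0  (bit 1 = 0)
position 8: 000 → 1  (bit 0 = 1)
bits b7..b0 = 10011001 = 153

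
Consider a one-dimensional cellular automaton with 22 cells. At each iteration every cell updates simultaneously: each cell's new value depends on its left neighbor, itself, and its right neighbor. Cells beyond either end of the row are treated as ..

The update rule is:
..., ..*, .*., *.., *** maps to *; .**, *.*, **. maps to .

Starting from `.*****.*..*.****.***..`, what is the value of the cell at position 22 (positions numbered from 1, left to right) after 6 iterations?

*.***..****..**...*.**
*..*.**.**.**..****...
****.........**.**.***
.**.*********.......*.
*....*******.*********
*****.*****...*******.
position 22 holds .

.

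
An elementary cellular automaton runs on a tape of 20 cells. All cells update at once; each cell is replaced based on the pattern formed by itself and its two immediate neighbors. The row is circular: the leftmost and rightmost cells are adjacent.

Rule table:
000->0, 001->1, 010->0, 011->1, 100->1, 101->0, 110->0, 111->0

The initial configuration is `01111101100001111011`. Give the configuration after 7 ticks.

01000001010011000010
10100010001110100101
00010101011000011001
10100000010100110110
00010000100011100100
00101001010110011010
01000110000101110001

01000110000101110001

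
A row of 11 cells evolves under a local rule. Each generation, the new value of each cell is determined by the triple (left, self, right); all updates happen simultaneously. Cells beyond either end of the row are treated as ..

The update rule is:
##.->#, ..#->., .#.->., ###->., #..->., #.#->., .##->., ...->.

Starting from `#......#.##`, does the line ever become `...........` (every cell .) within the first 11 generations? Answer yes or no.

yes

..........#
...........
all cells are . at generation 2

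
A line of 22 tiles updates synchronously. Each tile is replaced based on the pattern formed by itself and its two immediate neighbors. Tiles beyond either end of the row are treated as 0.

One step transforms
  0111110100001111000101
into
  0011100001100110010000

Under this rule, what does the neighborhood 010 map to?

At position 7 the neighborhood is 010; the next row has 0 there.

0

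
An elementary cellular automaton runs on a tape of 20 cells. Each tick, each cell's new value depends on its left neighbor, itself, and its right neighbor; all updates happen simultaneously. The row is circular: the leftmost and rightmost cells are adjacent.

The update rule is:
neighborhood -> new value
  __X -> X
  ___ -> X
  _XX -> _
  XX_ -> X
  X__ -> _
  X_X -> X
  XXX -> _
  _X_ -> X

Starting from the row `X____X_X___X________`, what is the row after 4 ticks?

tick 1: X_XXXXXX_XXX_XXXXXXX
tick 2: XX_____XX__XX_______
tick 3: _X_XXXX_X_X_X_XXXXXX
tick 4: XXX___XXXXXXXX_____X

XXX___XXXXXXXX_____X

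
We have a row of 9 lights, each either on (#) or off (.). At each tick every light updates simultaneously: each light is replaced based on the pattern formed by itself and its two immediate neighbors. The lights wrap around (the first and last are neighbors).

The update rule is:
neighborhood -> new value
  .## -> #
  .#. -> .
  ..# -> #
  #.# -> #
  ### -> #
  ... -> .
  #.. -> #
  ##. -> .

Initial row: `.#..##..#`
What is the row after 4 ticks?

##.##.#.#

tick 1: #.###.##.
tick 2: .###.##.#
tick 3: ###.##.#.
tick 4: ##.##.#.#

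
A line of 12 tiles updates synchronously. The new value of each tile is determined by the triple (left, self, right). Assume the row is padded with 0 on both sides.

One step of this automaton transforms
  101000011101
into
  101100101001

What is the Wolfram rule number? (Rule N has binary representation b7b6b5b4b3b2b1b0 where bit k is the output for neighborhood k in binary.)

150

position 8: 111 → 1  (bit 7 = 1)
position 9: 110 → 0  (bit 6 = 0)
position 1: 101 → 0  (bit 5 = 0)
position 3: 100 → 1  (bit 4 = 1)
position 7: 011 → 0  (bit 3 = 0)
position 0: 010 → 1  (bit 2 = 1)
position 6: 001 → 1  (bit 1 = 1)
position 4: 000 → 0  (bit 0 = 0)
bits b7..b0 = 10010110 = 150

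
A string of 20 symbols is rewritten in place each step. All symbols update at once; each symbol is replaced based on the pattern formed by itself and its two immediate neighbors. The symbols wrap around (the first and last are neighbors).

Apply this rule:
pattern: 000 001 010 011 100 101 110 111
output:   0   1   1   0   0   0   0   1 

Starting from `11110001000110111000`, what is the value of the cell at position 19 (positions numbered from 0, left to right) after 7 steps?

01100011001000010001
00000100011000110011
00001100100001000100
00010001100011001100
00110010000100010000
01000110001100110000
11001000010001000000
position 19 holds 0

0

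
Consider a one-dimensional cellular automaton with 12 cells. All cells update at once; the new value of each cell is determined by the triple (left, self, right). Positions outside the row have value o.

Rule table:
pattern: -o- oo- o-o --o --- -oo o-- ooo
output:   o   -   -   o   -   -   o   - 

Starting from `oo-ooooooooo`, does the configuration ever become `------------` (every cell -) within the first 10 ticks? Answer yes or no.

yes

tick 1: ------------
all cells are - at tick 1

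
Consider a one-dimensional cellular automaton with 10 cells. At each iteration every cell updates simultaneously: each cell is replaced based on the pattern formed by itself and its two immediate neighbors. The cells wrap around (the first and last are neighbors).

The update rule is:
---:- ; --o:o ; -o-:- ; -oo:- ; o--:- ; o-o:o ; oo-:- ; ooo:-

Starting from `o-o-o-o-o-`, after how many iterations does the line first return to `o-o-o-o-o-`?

2

iteration 1: -o-o-o-o-o
iteration 2: o-o-o-o-o-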